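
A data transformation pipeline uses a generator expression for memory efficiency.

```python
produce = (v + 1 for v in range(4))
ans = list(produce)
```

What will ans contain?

Step 1: For each v in range(4), compute v+1:
  v=0: 0+1 = 1
  v=1: 1+1 = 2
  v=2: 2+1 = 3
  v=3: 3+1 = 4
Therefore ans = [1, 2, 3, 4].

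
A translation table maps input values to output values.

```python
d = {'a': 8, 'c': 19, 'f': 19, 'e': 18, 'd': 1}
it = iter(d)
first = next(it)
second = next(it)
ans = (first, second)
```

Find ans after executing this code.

Step 1: iter(d) iterates over keys: ['a', 'c', 'f', 'e', 'd'].
Step 2: first = next(it) = 'a', second = next(it) = 'c'.
Therefore ans = ('a', 'c').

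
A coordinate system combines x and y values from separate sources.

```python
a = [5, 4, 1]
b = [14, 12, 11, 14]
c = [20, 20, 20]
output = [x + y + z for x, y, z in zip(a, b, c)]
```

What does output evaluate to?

Step 1: zip three lists (truncates to shortest, len=3):
  5 + 14 + 20 = 39
  4 + 12 + 20 = 36
  1 + 11 + 20 = 32
Therefore output = [39, 36, 32].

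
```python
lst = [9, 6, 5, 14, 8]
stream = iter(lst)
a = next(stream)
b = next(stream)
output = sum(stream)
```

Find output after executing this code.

Step 1: Create iterator over [9, 6, 5, 14, 8].
Step 2: a = next() = 9, b = next() = 6.
Step 3: sum() of remaining [5, 14, 8] = 27.
Therefore output = 27.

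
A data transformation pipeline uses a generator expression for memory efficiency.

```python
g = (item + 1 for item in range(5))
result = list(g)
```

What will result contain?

Step 1: For each item in range(5), compute item+1:
  item=0: 0+1 = 1
  item=1: 1+1 = 2
  item=2: 2+1 = 3
  item=3: 3+1 = 4
  item=4: 4+1 = 5
Therefore result = [1, 2, 3, 4, 5].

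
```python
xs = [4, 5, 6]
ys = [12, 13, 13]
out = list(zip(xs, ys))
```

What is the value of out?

Step 1: zip pairs elements at same index:
  Index 0: (4, 12)
  Index 1: (5, 13)
  Index 2: (6, 13)
Therefore out = [(4, 12), (5, 13), (6, 13)].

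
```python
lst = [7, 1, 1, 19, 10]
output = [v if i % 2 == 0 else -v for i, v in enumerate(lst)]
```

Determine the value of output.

Step 1: For each (i, v), keep v if i is even, negate if odd:
  i=0 (even): keep 7
  i=1 (odd): negate to -1
  i=2 (even): keep 1
  i=3 (odd): negate to -19
  i=4 (even): keep 10
Therefore output = [7, -1, 1, -19, 10].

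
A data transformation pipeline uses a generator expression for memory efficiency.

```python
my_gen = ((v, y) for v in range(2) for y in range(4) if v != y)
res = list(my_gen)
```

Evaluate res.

Step 1: Nested generator over range(2) x range(4) where v != y:
  (0, 0): excluded (v == y)
  (0, 1): included
  (0, 2): included
  (0, 3): included
  (1, 0): included
  (1, 1): excluded (v == y)
  (1, 2): included
  (1, 3): included
Therefore res = [(0, 1), (0, 2), (0, 3), (1, 0), (1, 2), (1, 3)].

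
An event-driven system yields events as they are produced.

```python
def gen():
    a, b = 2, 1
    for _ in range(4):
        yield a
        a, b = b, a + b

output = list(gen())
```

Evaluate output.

Step 1: Fibonacci-like sequence starting with a=2, b=1:
  Iteration 1: yield a=2, then a,b = 1,3
  Iteration 2: yield a=1, then a,b = 3,4
  Iteration 3: yield a=3, then a,b = 4,7
  Iteration 4: yield a=4, then a,b = 7,11
Therefore output = [2, 1, 3, 4].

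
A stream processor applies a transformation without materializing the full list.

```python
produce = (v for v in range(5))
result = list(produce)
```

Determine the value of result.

Step 1: Generator expression iterates range(5): [0, 1, 2, 3, 4].
Step 2: list() collects all values.
Therefore result = [0, 1, 2, 3, 4].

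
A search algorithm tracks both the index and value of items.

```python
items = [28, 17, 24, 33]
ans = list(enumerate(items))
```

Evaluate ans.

Step 1: enumerate pairs each element with its index:
  (0, 28)
  (1, 17)
  (2, 24)
  (3, 33)
Therefore ans = [(0, 28), (1, 17), (2, 24), (3, 33)].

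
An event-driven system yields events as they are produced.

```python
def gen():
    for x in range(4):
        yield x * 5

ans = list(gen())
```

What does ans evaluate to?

Step 1: For each x in range(4), yield x * 5:
  x=0: yield 0 * 5 = 0
  x=1: yield 1 * 5 = 5
  x=2: yield 2 * 5 = 10
  x=3: yield 3 * 5 = 15
Therefore ans = [0, 5, 10, 15].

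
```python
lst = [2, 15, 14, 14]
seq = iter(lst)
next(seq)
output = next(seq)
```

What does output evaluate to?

Step 1: Create iterator over [2, 15, 14, 14].
Step 2: next() consumes 2.
Step 3: next() returns 15.
Therefore output = 15.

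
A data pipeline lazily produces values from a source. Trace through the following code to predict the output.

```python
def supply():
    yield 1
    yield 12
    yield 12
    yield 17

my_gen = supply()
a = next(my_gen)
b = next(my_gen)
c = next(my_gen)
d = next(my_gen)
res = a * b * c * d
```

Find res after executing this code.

Step 1: Create generator and consume all values:
  a = next(my_gen) = 1
  b = next(my_gen) = 12
  c = next(my_gen) = 12
  d = next(my_gen) = 17
Step 2: res = 1 * 12 * 12 * 17 = 2448.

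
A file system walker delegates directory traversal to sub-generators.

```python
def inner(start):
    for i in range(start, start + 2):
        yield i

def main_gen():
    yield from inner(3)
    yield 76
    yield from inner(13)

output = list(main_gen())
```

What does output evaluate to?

Step 1: main_gen() delegates to inner(3):
  yield 3
  yield 4
Step 2: yield 76
Step 3: Delegates to inner(13):
  yield 13
  yield 14
Therefore output = [3, 4, 76, 13, 14].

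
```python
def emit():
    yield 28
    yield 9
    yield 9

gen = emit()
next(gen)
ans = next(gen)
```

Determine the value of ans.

Step 1: emit() creates a generator.
Step 2: next(gen) yields 28 (consumed and discarded).
Step 3: next(gen) yields 9, assigned to ans.
Therefore ans = 9.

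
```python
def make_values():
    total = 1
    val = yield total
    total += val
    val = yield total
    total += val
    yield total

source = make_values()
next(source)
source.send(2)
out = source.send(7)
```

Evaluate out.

Step 1: next() -> yield total=1.
Step 2: send(2) -> val=2, total = 1+2 = 3, yield 3.
Step 3: send(7) -> val=7, total = 3+7 = 10, yield 10.
Therefore out = 10.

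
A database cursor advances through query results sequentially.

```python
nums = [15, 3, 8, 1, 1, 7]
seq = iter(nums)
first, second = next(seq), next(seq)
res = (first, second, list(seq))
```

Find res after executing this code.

Step 1: Create iterator over [15, 3, 8, 1, 1, 7].
Step 2: first = 15, second = 3.
Step 3: Remaining elements: [8, 1, 1, 7].
Therefore res = (15, 3, [8, 1, 1, 7]).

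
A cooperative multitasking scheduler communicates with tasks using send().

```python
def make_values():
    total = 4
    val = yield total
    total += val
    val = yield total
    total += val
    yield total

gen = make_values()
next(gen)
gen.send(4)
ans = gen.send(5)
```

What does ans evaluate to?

Step 1: next() -> yield total=4.
Step 2: send(4) -> val=4, total = 4+4 = 8, yield 8.
Step 3: send(5) -> val=5, total = 8+5 = 13, yield 13.
Therefore ans = 13.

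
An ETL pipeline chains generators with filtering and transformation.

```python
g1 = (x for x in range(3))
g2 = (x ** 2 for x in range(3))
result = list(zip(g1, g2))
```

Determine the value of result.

Step 1: g1 produces [0, 1, 2].
Step 2: g2 produces [0, 1, 4].
Step 3: zip pairs them: [(0, 0), (1, 1), (2, 4)].
Therefore result = [(0, 0), (1, 1), (2, 4)].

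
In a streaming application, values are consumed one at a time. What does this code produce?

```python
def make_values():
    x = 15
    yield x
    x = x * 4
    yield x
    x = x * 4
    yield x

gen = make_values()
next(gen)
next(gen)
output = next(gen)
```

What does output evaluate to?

Step 1: Trace through generator execution:
  Yield 1: x starts at 15, yield 15
  Yield 2: x = 15 * 4 = 60, yield 60
  Yield 3: x = 60 * 4 = 240, yield 240
Step 2: First next() gets 15, second next() gets the second value, third next() yields 240.
Therefore output = 240.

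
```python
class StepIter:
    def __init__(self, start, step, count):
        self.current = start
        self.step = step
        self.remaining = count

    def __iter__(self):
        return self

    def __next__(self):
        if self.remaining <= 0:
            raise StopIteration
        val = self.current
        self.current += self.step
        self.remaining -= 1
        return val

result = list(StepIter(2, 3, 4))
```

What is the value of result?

Step 1: StepIter starts at 2, increments by 3, for 4 steps:
  Yield 2, then current += 3
  Yield 5, then current += 3
  Yield 8, then current += 3
  Yield 11, then current += 3
Therefore result = [2, 5, 8, 11].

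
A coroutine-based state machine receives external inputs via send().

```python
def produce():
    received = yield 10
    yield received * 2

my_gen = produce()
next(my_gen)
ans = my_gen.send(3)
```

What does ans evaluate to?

Step 1: next(my_gen) advances to first yield, producing 10.
Step 2: send(3) resumes, received = 3.
Step 3: yield received * 2 = 3 * 2 = 6.
Therefore ans = 6.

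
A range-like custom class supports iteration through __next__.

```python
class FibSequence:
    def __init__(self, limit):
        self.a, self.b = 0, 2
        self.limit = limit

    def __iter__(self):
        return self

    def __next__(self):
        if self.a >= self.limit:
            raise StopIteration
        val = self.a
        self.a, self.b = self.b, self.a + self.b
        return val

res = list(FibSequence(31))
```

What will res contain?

Step 1: Fibonacci-like sequence (a=0, b=2) until >= 31:
  Yield 0, then a,b = 2,2
  Yield 2, then a,b = 2,4
  Yield 2, then a,b = 4,6
  Yield 4, then a,b = 6,10
  Yield 6, then a,b = 10,16
  Yield 10, then a,b = 16,26
  Yield 16, then a,b = 26,42
  Yield 26, then a,b = 42,68
Step 2: 42 >= 31, stop.
Therefore res = [0, 2, 2, 4, 6, 10, 16, 26].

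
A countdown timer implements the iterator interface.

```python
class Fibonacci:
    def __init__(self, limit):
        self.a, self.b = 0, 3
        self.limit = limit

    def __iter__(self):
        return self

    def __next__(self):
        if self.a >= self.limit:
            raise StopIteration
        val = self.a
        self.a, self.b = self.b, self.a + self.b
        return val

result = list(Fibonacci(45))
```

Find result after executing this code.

Step 1: Fibonacci-like sequence (a=0, b=3) until >= 45:
  Yield 0, then a,b = 3,3
  Yield 3, then a,b = 3,6
  Yield 3, then a,b = 6,9
  Yield 6, then a,b = 9,15
  Yield 9, then a,b = 15,24
  Yield 15, then a,b = 24,39
  Yield 24, then a,b = 39,63
  Yield 39, then a,b = 63,102
Step 2: 63 >= 45, stop.
Therefore result = [0, 3, 3, 6, 9, 15, 24, 39].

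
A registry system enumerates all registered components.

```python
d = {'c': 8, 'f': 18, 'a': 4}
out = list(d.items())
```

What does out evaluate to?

Step 1: d.items() returns (key, value) pairs in insertion order.
Therefore out = [('c', 8), ('f', 18), ('a', 4)].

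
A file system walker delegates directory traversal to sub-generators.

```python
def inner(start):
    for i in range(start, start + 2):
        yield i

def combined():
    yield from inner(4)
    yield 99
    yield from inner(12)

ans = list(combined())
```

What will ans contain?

Step 1: combined() delegates to inner(4):
  yield 4
  yield 5
Step 2: yield 99
Step 3: Delegates to inner(12):
  yield 12
  yield 13
Therefore ans = [4, 5, 99, 12, 13].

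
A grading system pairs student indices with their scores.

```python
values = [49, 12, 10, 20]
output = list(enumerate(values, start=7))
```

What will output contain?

Step 1: enumerate with start=7:
  (7, 49)
  (8, 12)
  (9, 10)
  (10, 20)
Therefore output = [(7, 49), (8, 12), (9, 10), (10, 20)].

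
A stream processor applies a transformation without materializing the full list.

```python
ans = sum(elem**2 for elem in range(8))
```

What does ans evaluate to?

Step 1: Compute elem**2 for each elem in range(8):
  elem=0: 0**2 = 0
  elem=1: 1**2 = 1
  elem=2: 2**2 = 4
  elem=3: 3**2 = 9
  elem=4: 4**2 = 16
  elem=5: 5**2 = 25
  elem=6: 6**2 = 36
  elem=7: 7**2 = 49
Step 2: sum = 0 + 1 + 4 + 9 + 16 + 25 + 36 + 49 = 140.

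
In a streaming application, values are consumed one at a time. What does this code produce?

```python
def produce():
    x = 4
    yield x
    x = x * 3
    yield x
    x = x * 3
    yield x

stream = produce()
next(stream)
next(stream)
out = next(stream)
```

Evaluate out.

Step 1: Trace through generator execution:
  Yield 1: x starts at 4, yield 4
  Yield 2: x = 4 * 3 = 12, yield 12
  Yield 3: x = 12 * 3 = 36, yield 36
Step 2: First next() gets 4, second next() gets the second value, third next() yields 36.
Therefore out = 36.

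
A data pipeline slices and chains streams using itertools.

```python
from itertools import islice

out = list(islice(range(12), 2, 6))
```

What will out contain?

Step 1: islice(range(12), 2, 6) takes elements at indices [2, 6).
Step 2: Elements: [2, 3, 4, 5].
Therefore out = [2, 3, 4, 5].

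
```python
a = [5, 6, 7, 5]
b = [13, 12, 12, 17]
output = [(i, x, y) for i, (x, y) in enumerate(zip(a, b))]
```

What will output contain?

Step 1: enumerate(zip(a, b)) gives index with paired elements:
  i=0: (5, 13)
  i=1: (6, 12)
  i=2: (7, 12)
  i=3: (5, 17)
Therefore output = [(0, 5, 13), (1, 6, 12), (2, 7, 12), (3, 5, 17)].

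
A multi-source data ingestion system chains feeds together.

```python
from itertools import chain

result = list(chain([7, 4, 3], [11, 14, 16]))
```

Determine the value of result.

Step 1: chain() concatenates iterables: [7, 4, 3] + [11, 14, 16].
Therefore result = [7, 4, 3, 11, 14, 16].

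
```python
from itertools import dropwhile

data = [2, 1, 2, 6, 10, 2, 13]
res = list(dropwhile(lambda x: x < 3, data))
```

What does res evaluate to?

Step 1: dropwhile drops elements while < 3:
  2 < 3: dropped
  1 < 3: dropped
  2 < 3: dropped
  6: kept (dropping stopped)
Step 2: Remaining elements kept regardless of condition.
Therefore res = [6, 10, 2, 13].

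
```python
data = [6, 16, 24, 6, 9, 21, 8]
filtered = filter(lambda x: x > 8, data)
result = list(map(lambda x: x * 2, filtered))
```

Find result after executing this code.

Step 1: Filter data for elements > 8:
  6: removed
  16: kept
  24: kept
  6: removed
  9: kept
  21: kept
  8: removed
Step 2: Map x * 2 on filtered [16, 24, 9, 21]:
  16 -> 32
  24 -> 48
  9 -> 18
  21 -> 42
Therefore result = [32, 48, 18, 42].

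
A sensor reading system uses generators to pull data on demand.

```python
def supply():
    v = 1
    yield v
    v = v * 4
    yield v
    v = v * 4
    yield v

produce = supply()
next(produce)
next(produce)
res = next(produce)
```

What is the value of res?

Step 1: Trace through generator execution:
  Yield 1: v starts at 1, yield 1
  Yield 2: v = 1 * 4 = 4, yield 4
  Yield 3: v = 4 * 4 = 16, yield 16
Step 2: First next() gets 1, second next() gets the second value, third next() yields 16.
Therefore res = 16.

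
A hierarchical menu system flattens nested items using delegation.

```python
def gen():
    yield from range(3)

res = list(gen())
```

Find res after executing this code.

Step 1: yield from delegates to the iterable, yielding each element.
Step 2: Collected values: [0, 1, 2].
Therefore res = [0, 1, 2].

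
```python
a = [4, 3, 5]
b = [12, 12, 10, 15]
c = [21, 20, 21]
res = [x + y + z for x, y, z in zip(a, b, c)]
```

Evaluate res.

Step 1: zip three lists (truncates to shortest, len=3):
  4 + 12 + 21 = 37
  3 + 12 + 20 = 35
  5 + 10 + 21 = 36
Therefore res = [37, 35, 36].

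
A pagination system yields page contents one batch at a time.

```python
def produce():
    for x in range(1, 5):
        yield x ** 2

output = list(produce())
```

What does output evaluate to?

Step 1: For each x in range(1, 5), yield x**2:
  x=1: yield 1**2 = 1
  x=2: yield 2**2 = 4
  x=3: yield 3**2 = 9
  x=4: yield 4**2 = 16
Therefore output = [1, 4, 9, 16].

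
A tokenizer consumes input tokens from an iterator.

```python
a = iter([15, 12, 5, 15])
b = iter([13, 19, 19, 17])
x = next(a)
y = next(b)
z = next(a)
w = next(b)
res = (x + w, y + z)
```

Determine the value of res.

Step 1: a iterates [15, 12, 5, 15], b iterates [13, 19, 19, 17].
Step 2: x = next(a) = 15, y = next(b) = 13.
Step 3: z = next(a) = 12, w = next(b) = 19.
Step 4: res = (15 + 19, 13 + 12) = (34, 25).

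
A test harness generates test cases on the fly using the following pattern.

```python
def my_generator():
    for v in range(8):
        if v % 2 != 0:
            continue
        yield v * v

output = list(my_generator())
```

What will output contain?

Step 1: Only yield v**2 when v is divisible by 2:
  v=0: 0 % 2 == 0, yield 0**2 = 0
  v=2: 2 % 2 == 0, yield 2**2 = 4
  v=4: 4 % 2 == 0, yield 4**2 = 16
  v=6: 6 % 2 == 0, yield 6**2 = 36
Therefore output = [0, 4, 16, 36].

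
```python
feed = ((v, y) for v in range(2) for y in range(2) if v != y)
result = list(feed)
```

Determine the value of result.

Step 1: Nested generator over range(2) x range(2) where v != y:
  (0, 0): excluded (v == y)
  (0, 1): included
  (1, 0): included
  (1, 1): excluded (v == y)
Therefore result = [(0, 1), (1, 0)].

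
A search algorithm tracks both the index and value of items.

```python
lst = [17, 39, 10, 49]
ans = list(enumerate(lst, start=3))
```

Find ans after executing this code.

Step 1: enumerate with start=3:
  (3, 17)
  (4, 39)
  (5, 10)
  (6, 49)
Therefore ans = [(3, 17), (4, 39), (5, 10), (6, 49)].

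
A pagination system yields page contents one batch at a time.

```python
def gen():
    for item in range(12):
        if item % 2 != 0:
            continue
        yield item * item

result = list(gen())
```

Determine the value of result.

Step 1: Only yield item**2 when item is divisible by 2:
  item=0: 0 % 2 == 0, yield 0**2 = 0
  item=2: 2 % 2 == 0, yield 2**2 = 4
  item=4: 4 % 2 == 0, yield 4**2 = 16
  item=6: 6 % 2 == 0, yield 6**2 = 36
  item=8: 8 % 2 == 0, yield 8**2 = 64
  item=10: 10 % 2 == 0, yield 10**2 = 100
Therefore result = [0, 4, 16, 36, 64, 100].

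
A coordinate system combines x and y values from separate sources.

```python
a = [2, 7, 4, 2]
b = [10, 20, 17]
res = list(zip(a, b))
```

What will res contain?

Step 1: zip stops at shortest (len(a)=4, len(b)=3):
  Index 0: (2, 10)
  Index 1: (7, 20)
  Index 2: (4, 17)
Step 2: Last element of a (2) has no pair, dropped.
Therefore res = [(2, 10), (7, 20), (4, 17)].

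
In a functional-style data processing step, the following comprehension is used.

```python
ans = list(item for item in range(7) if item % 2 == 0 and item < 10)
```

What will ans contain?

Step 1: Filter range(7) where item % 2 == 0 and item < 10:
  item=0: both conditions met, included
  item=1: excluded (1 % 2 != 0)
  item=2: both conditions met, included
  item=3: excluded (3 % 2 != 0)
  item=4: both conditions met, included
  item=5: excluded (5 % 2 != 0)
  item=6: both conditions met, included
Therefore ans = [0, 2, 4, 6].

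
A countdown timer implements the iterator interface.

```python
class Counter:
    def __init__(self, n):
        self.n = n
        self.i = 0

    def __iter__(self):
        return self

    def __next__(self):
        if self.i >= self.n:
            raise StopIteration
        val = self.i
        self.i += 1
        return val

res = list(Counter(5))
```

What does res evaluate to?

Step 1: Counter(5) creates an iterator counting 0 to 4.
Step 2: list() consumes all values: [0, 1, 2, 3, 4].
Therefore res = [0, 1, 2, 3, 4].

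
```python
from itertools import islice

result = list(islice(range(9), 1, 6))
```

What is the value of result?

Step 1: islice(range(9), 1, 6) takes elements at indices [1, 6).
Step 2: Elements: [1, 2, 3, 4, 5].
Therefore result = [1, 2, 3, 4, 5].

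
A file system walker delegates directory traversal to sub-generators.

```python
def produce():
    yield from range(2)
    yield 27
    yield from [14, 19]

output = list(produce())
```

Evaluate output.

Step 1: Trace yields in order:
  yield 0
  yield 1
  yield 27
  yield 14
  yield 19
Therefore output = [0, 1, 27, 14, 19].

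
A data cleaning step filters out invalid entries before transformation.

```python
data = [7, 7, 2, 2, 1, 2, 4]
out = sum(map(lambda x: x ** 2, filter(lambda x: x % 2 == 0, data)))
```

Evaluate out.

Step 1: Filter even numbers from [7, 7, 2, 2, 1, 2, 4]: [2, 2, 2, 4]
Step 2: Square each: [4, 4, 4, 16]
Step 3: Sum = 28.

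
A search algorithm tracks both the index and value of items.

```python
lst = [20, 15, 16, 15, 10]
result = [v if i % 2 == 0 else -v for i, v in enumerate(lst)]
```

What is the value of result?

Step 1: For each (i, v), keep v if i is even, negate if odd:
  i=0 (even): keep 20
  i=1 (odd): negate to -15
  i=2 (even): keep 16
  i=3 (odd): negate to -15
  i=4 (even): keep 10
Therefore result = [20, -15, 16, -15, 10].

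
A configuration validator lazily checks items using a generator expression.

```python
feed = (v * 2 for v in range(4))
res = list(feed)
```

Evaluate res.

Step 1: For each v in range(4), compute v*2:
  v=0: 0*2 = 0
  v=1: 1*2 = 2
  v=2: 2*2 = 4
  v=3: 3*2 = 6
Therefore res = [0, 2, 4, 6].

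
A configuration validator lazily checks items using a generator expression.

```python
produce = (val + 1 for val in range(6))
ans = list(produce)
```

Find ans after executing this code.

Step 1: For each val in range(6), compute val+1:
  val=0: 0+1 = 1
  val=1: 1+1 = 2
  val=2: 2+1 = 3
  val=3: 3+1 = 4
  val=4: 4+1 = 5
  val=5: 5+1 = 6
Therefore ans = [1, 2, 3, 4, 5, 6].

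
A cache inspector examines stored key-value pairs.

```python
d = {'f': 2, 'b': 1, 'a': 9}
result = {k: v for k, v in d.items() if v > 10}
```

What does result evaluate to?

Step 1: Filter items where value > 10:
  'f': 2 <= 10: removed
  'b': 1 <= 10: removed
  'a': 9 <= 10: removed
Therefore result = {}.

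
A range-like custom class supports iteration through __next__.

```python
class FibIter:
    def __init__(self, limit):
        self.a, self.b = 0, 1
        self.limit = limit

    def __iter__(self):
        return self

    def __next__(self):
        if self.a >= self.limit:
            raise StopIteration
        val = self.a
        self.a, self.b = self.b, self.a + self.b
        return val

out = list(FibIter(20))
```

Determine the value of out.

Step 1: Fibonacci-like sequence (a=0, b=1) until >= 20:
  Yield 0, then a,b = 1,1
  Yield 1, then a,b = 1,2
  Yield 1, then a,b = 2,3
  Yield 2, then a,b = 3,5
  Yield 3, then a,b = 5,8
  Yield 5, then a,b = 8,13
  Yield 8, then a,b = 13,21
  Yield 13, then a,b = 21,34
Step 2: 21 >= 20, stop.
Therefore out = [0, 1, 1, 2, 3, 5, 8, 13].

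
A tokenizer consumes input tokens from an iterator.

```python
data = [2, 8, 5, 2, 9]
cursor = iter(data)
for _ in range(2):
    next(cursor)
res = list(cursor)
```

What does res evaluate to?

Step 1: Create iterator over [2, 8, 5, 2, 9].
Step 2: Advance 2 positions (consuming [2, 8]).
Step 3: list() collects remaining elements: [5, 2, 9].
Therefore res = [5, 2, 9].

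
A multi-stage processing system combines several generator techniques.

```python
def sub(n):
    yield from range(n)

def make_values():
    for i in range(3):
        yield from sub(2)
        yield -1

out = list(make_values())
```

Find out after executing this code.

Step 1: For each i in range(3):
  i=0: yield from sub(2) -> [0, 1], then yield -1
  i=1: yield from sub(2) -> [0, 1], then yield -1
  i=2: yield from sub(2) -> [0, 1], then yield -1
Therefore out = [0, 1, -1, 0, 1, -1, 0, 1, -1].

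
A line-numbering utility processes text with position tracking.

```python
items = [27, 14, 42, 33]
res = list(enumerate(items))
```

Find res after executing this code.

Step 1: enumerate pairs each element with its index:
  (0, 27)
  (1, 14)
  (2, 42)
  (3, 33)
Therefore res = [(0, 27), (1, 14), (2, 42), (3, 33)].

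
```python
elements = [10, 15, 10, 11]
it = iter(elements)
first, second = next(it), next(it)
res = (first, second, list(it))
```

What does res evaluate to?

Step 1: Create iterator over [10, 15, 10, 11].
Step 2: first = 10, second = 15.
Step 3: Remaining elements: [10, 11].
Therefore res = (10, 15, [10, 11]).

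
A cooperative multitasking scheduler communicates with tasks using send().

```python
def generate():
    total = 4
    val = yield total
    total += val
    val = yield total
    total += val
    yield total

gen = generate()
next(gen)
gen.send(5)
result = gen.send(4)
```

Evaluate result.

Step 1: next() -> yield total=4.
Step 2: send(5) -> val=5, total = 4+5 = 9, yield 9.
Step 3: send(4) -> val=4, total = 9+4 = 13, yield 13.
Therefore result = 13.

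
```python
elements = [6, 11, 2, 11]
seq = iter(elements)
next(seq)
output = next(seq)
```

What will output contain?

Step 1: Create iterator over [6, 11, 2, 11].
Step 2: next() consumes 6.
Step 3: next() returns 11.
Therefore output = 11.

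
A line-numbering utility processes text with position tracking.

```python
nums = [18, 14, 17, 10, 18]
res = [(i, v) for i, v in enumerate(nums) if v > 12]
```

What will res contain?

Step 1: Filter enumerate([18, 14, 17, 10, 18]) keeping v > 12:
  (0, 18): 18 > 12, included
  (1, 14): 14 > 12, included
  (2, 17): 17 > 12, included
  (3, 10): 10 <= 12, excluded
  (4, 18): 18 > 12, included
Therefore res = [(0, 18), (1, 14), (2, 17), (4, 18)].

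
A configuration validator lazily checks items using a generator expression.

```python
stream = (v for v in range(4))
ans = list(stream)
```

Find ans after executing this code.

Step 1: Generator expression iterates range(4): [0, 1, 2, 3].
Step 2: list() collects all values.
Therefore ans = [0, 1, 2, 3].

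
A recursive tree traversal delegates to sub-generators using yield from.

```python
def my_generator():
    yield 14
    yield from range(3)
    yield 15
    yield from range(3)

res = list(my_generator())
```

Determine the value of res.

Step 1: Trace yields in order:
  yield 14
  yield 0
  yield 1
  yield 2
  yield 15
  yield 0
  yield 1
  yield 2
Therefore res = [14, 0, 1, 2, 15, 0, 1, 2].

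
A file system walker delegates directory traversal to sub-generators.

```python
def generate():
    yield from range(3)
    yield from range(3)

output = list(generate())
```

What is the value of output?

Step 1: Trace yields in order:
  yield 0
  yield 1
  yield 2
  yield 0
  yield 1
  yield 2
Therefore output = [0, 1, 2, 0, 1, 2].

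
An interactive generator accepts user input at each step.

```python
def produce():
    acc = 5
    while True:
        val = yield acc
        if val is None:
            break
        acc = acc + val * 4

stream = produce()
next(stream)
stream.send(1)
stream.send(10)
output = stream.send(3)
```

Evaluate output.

Step 1: next() -> yield acc=5.
Step 2: send(1) -> val=1, acc = 5 + 1*4 = 9, yield 9.
Step 3: send(10) -> val=10, acc = 9 + 10*4 = 49, yield 49.
Step 4: send(3) -> val=3, acc = 49 + 3*4 = 61, yield 61.
Therefore output = 61.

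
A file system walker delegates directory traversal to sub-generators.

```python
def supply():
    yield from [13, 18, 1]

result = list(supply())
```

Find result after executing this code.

Step 1: yield from delegates to the iterable, yielding each element.
Step 2: Collected values: [13, 18, 1].
Therefore result = [13, 18, 1].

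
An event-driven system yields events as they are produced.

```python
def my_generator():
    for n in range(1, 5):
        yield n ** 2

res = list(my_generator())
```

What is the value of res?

Step 1: For each n in range(1, 5), yield n**2:
  n=1: yield 1**2 = 1
  n=2: yield 2**2 = 4
  n=3: yield 3**2 = 9
  n=4: yield 4**2 = 16
Therefore res = [1, 4, 9, 16].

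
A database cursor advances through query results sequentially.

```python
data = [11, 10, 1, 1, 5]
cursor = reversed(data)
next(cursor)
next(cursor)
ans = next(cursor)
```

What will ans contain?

Step 1: reversed([11, 10, 1, 1, 5]) gives iterator: [5, 1, 1, 10, 11].
Step 2: First next() = 5, second next() = 1.
Step 3: Third next() = 1.
Therefore ans = 1.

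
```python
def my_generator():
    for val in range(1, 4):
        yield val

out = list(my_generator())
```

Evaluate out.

Step 1: The generator yields each value from range(1, 4).
Step 2: list() consumes all yields: [1, 2, 3].
Therefore out = [1, 2, 3].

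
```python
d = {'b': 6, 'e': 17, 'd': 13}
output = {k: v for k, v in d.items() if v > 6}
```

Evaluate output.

Step 1: Filter items where value > 6:
  'b': 6 <= 6: removed
  'e': 17 > 6: kept
  'd': 13 > 6: kept
Therefore output = {'e': 17, 'd': 13}.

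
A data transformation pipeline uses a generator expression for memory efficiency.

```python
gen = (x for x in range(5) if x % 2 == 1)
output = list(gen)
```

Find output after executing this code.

Step 1: Filter range(5) keeping only odd values:
  x=0: even, excluded
  x=1: odd, included
  x=2: even, excluded
  x=3: odd, included
  x=4: even, excluded
Therefore output = [1, 3].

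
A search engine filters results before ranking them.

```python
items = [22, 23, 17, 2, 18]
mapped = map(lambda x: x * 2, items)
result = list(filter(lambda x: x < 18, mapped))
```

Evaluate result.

Step 1: Map x * 2:
  22 -> 44
  23 -> 46
  17 -> 34
  2 -> 4
  18 -> 36
Step 2: Filter for < 18:
  44: removed
  46: removed
  34: removed
  4: kept
  36: removed
Therefore result = [4].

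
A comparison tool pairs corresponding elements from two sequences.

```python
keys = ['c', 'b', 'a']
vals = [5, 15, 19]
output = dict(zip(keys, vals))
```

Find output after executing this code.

Step 1: zip pairs keys with values:
  'c' -> 5
  'b' -> 15
  'a' -> 19
Therefore output = {'c': 5, 'b': 15, 'a': 19}.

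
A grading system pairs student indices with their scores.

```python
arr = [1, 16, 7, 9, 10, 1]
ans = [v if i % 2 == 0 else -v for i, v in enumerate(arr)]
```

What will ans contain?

Step 1: For each (i, v), keep v if i is even, negate if odd:
  i=0 (even): keep 1
  i=1 (odd): negate to -16
  i=2 (even): keep 7
  i=3 (odd): negate to -9
  i=4 (even): keep 10
  i=5 (odd): negate to -1
Therefore ans = [1, -16, 7, -9, 10, -1].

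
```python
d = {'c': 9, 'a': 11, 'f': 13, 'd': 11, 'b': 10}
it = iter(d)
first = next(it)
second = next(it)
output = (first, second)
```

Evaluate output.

Step 1: iter(d) iterates over keys: ['c', 'a', 'f', 'd', 'b'].
Step 2: first = next(it) = 'c', second = next(it) = 'a'.
Therefore output = ('c', 'a').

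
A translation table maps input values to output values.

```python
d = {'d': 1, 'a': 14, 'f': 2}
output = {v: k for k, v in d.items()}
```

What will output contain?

Step 1: Invert dict (swap keys and values):
  'd': 1 -> 1: 'd'
  'a': 14 -> 14: 'a'
  'f': 2 -> 2: 'f'
Therefore output = {1: 'd', 14: 'a', 2: 'f'}.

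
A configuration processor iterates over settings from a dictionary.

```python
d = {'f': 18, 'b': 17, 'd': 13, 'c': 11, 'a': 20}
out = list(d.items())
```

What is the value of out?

Step 1: d.items() returns (key, value) pairs in insertion order.
Therefore out = [('f', 18), ('b', 17), ('d', 13), ('c', 11), ('a', 20)].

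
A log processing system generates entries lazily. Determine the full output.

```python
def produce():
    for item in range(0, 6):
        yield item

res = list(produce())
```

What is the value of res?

Step 1: The generator yields each value from range(0, 6).
Step 2: list() consumes all yields: [0, 1, 2, 3, 4, 5].
Therefore res = [0, 1, 2, 3, 4, 5].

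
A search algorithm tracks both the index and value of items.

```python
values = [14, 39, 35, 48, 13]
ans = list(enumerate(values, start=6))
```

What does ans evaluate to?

Step 1: enumerate with start=6:
  (6, 14)
  (7, 39)
  (8, 35)
  (9, 48)
  (10, 13)
Therefore ans = [(6, 14), (7, 39), (8, 35), (9, 48), (10, 13)].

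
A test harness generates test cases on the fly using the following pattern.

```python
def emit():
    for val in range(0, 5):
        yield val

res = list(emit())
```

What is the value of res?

Step 1: The generator yields each value from range(0, 5).
Step 2: list() consumes all yields: [0, 1, 2, 3, 4].
Therefore res = [0, 1, 2, 3, 4].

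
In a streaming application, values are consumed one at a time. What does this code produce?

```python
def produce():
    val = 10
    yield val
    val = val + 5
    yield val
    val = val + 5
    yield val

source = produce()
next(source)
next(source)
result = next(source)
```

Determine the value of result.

Step 1: Trace through generator execution:
  Yield 1: val starts at 10, yield 10
  Yield 2: val = 10 + 5 = 15, yield 15
  Yield 3: val = 15 + 5 = 20, yield 20
Step 2: First next() gets 10, second next() gets the second value, third next() yields 20.
Therefore result = 20.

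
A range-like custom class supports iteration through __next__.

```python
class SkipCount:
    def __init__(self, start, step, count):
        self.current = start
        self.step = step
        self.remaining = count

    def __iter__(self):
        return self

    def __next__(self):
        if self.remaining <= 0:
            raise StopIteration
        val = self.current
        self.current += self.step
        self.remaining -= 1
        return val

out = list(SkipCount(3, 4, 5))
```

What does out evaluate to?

Step 1: SkipCount starts at 3, increments by 4, for 5 steps:
  Yield 3, then current += 4
  Yield 7, then current += 4
  Yield 11, then current += 4
  Yield 15, then current += 4
  Yield 19, then current += 4
Therefore out = [3, 7, 11, 15, 19].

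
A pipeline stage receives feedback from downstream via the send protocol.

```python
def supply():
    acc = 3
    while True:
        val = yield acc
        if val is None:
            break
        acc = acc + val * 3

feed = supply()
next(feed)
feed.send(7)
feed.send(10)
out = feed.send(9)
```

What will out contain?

Step 1: next() -> yield acc=3.
Step 2: send(7) -> val=7, acc = 3 + 7*3 = 24, yield 24.
Step 3: send(10) -> val=10, acc = 24 + 10*3 = 54, yield 54.
Step 4: send(9) -> val=9, acc = 54 + 9*3 = 81, yield 81.
Therefore out = 81.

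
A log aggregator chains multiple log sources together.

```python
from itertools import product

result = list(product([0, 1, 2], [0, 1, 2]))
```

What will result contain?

Step 1: product([0, 1, 2], [0, 1, 2]) gives all pairs:
  (0, 0)
  (0, 1)
  (0, 2)
  (1, 0)
  (1, 1)
  (1, 2)
  (2, 0)
  (2, 1)
  (2, 2)
Therefore result = [(0, 0), (0, 1), (0, 2), (1, 0), (1, 1), (1, 2), (2, 0), (2, 1), (2, 2)].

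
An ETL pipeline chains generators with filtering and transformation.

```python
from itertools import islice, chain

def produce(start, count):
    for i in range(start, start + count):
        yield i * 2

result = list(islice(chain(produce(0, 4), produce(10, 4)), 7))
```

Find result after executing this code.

Step 1: produce(0, 4) yields [0, 2, 4, 6].
Step 2: produce(10, 4) yields [20, 22, 24, 26].
Step 3: chain concatenates: [0, 2, 4, 6, 20, 22, 24, 26].
Step 4: islice takes first 7: [0, 2, 4, 6, 20, 22, 24].
Therefore result = [0, 2, 4, 6, 20, 22, 24].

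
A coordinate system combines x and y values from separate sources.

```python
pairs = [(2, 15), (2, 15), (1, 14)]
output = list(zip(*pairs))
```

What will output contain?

Step 1: zip(*pairs) transposes: unzips [(2, 15), (2, 15), (1, 14)] into separate sequences.
Step 2: First elements: (2, 2, 1), second elements: (15, 15, 14).
Therefore output = [(2, 2, 1), (15, 15, 14)].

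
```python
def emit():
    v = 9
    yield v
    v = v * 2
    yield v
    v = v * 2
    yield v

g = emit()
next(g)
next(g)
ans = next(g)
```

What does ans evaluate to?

Step 1: Trace through generator execution:
  Yield 1: v starts at 9, yield 9
  Yield 2: v = 9 * 2 = 18, yield 18
  Yield 3: v = 18 * 2 = 36, yield 36
Step 2: First next() gets 9, second next() gets the second value, third next() yields 36.
Therefore ans = 36.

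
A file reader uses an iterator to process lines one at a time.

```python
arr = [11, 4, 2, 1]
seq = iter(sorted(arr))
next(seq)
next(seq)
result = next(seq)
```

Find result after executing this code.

Step 1: sorted([11, 4, 2, 1]) = [1, 2, 4, 11].
Step 2: Create iterator and skip 2 elements.
Step 3: next() returns 4.
Therefore result = 4.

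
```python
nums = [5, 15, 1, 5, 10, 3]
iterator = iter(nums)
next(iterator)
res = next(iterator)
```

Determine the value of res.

Step 1: Create iterator over [5, 15, 1, 5, 10, 3].
Step 2: next() consumes 5.
Step 3: next() returns 15.
Therefore res = 15.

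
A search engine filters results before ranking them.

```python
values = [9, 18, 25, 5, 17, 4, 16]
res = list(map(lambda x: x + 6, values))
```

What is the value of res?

Step 1: Apply lambda x: x + 6 to each element:
  9 -> 15
  18 -> 24
  25 -> 31
  5 -> 11
  17 -> 23
  4 -> 10
  16 -> 22
Therefore res = [15, 24, 31, 11, 23, 10, 22].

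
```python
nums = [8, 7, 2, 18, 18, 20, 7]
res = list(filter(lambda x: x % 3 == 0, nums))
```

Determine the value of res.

Step 1: Filter elements divisible by 3:
  8 % 3 = 2: removed
  7 % 3 = 1: removed
  2 % 3 = 2: removed
  18 % 3 = 0: kept
  18 % 3 = 0: kept
  20 % 3 = 2: removed
  7 % 3 = 1: removed
Therefore res = [18, 18].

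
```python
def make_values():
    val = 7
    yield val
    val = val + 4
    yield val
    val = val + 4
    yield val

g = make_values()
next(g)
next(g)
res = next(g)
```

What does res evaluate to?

Step 1: Trace through generator execution:
  Yield 1: val starts at 7, yield 7
  Yield 2: val = 7 + 4 = 11, yield 11
  Yield 3: val = 11 + 4 = 15, yield 15
Step 2: First next() gets 7, second next() gets the second value, third next() yields 15.
Therefore res = 15.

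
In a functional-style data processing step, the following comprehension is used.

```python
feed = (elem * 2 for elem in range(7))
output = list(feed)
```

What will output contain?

Step 1: For each elem in range(7), compute elem*2:
  elem=0: 0*2 = 0
  elem=1: 1*2 = 2
  elem=2: 2*2 = 4
  elem=3: 3*2 = 6
  elem=4: 4*2 = 8
  elem=5: 5*2 = 10
  elem=6: 6*2 = 12
Therefore output = [0, 2, 4, 6, 8, 10, 12].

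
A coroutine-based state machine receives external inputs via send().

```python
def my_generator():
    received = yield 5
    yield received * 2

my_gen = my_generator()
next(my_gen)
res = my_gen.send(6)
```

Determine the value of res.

Step 1: next(my_gen) advances to first yield, producing 5.
Step 2: send(6) resumes, received = 6.
Step 3: yield received * 2 = 6 * 2 = 12.
Therefore res = 12.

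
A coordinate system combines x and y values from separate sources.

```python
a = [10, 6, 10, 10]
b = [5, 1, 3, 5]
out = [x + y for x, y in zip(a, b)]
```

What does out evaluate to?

Step 1: Add corresponding elements:
  10 + 5 = 15
  6 + 1 = 7
  10 + 3 = 13
  10 + 5 = 15
Therefore out = [15, 7, 13, 15].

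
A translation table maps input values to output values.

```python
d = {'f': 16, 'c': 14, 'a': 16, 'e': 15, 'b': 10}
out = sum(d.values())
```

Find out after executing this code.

Step 1: d.values() = [16, 14, 16, 15, 10].
Step 2: sum = 71.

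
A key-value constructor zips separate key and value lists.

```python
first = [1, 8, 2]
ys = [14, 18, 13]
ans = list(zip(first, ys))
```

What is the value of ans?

Step 1: zip pairs elements at same index:
  Index 0: (1, 14)
  Index 1: (8, 18)
  Index 2: (2, 13)
Therefore ans = [(1, 14), (8, 18), (2, 13)].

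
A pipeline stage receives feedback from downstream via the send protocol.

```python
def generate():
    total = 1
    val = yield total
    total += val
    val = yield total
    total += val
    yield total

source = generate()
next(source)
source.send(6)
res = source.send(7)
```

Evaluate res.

Step 1: next() -> yield total=1.
Step 2: send(6) -> val=6, total = 1+6 = 7, yield 7.
Step 3: send(7) -> val=7, total = 7+7 = 14, yield 14.
Therefore res = 14.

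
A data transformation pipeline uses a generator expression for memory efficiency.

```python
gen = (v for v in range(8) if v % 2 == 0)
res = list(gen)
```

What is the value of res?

Step 1: Filter range(8) keeping only even values:
  v=0: even, included
  v=1: odd, excluded
  v=2: even, included
  v=3: odd, excluded
  v=4: even, included
  v=5: odd, excluded
  v=6: even, included
  v=7: odd, excluded
Therefore res = [0, 2, 4, 6].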